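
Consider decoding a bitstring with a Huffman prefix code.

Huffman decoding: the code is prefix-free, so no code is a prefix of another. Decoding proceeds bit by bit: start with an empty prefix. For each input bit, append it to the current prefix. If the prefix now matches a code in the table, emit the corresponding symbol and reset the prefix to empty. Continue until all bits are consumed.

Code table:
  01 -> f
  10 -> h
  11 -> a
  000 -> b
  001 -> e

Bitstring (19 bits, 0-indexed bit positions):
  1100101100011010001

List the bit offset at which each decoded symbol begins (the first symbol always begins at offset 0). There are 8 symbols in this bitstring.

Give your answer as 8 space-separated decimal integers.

Answer: 0 2 5 7 9 12 14 16

Derivation:
Bit 0: prefix='1' (no match yet)
Bit 1: prefix='11' -> emit 'a', reset
Bit 2: prefix='0' (no match yet)
Bit 3: prefix='00' (no match yet)
Bit 4: prefix='001' -> emit 'e', reset
Bit 5: prefix='0' (no match yet)
Bit 6: prefix='01' -> emit 'f', reset
Bit 7: prefix='1' (no match yet)
Bit 8: prefix='10' -> emit 'h', reset
Bit 9: prefix='0' (no match yet)
Bit 10: prefix='00' (no match yet)
Bit 11: prefix='001' -> emit 'e', reset
Bit 12: prefix='1' (no match yet)
Bit 13: prefix='10' -> emit 'h', reset
Bit 14: prefix='1' (no match yet)
Bit 15: prefix='10' -> emit 'h', reset
Bit 16: prefix='0' (no match yet)
Bit 17: prefix='00' (no match yet)
Bit 18: prefix='001' -> emit 'e', reset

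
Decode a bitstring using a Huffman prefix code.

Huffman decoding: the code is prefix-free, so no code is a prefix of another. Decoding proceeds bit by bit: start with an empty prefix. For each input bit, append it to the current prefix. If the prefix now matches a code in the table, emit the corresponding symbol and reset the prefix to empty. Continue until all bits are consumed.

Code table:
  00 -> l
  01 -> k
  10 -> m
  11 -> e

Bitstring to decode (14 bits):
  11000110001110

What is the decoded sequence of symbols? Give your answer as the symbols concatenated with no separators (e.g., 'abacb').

Bit 0: prefix='1' (no match yet)
Bit 1: prefix='11' -> emit 'e', reset
Bit 2: prefix='0' (no match yet)
Bit 3: prefix='00' -> emit 'l', reset
Bit 4: prefix='0' (no match yet)
Bit 5: prefix='01' -> emit 'k', reset
Bit 6: prefix='1' (no match yet)
Bit 7: prefix='10' -> emit 'm', reset
Bit 8: prefix='0' (no match yet)
Bit 9: prefix='00' -> emit 'l', reset
Bit 10: prefix='1' (no match yet)
Bit 11: prefix='11' -> emit 'e', reset
Bit 12: prefix='1' (no match yet)
Bit 13: prefix='10' -> emit 'm', reset

Answer: elkmlem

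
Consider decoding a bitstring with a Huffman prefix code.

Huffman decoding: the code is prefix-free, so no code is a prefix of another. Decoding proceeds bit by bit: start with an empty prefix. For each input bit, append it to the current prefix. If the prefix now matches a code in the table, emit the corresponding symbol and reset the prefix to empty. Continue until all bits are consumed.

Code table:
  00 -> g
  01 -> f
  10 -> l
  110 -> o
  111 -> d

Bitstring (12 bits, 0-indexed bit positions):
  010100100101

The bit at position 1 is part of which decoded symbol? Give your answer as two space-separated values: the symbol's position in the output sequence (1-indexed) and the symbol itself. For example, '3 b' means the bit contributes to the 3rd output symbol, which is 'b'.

Answer: 1 f

Derivation:
Bit 0: prefix='0' (no match yet)
Bit 1: prefix='01' -> emit 'f', reset
Bit 2: prefix='0' (no match yet)
Bit 3: prefix='01' -> emit 'f', reset
Bit 4: prefix='0' (no match yet)
Bit 5: prefix='00' -> emit 'g', reset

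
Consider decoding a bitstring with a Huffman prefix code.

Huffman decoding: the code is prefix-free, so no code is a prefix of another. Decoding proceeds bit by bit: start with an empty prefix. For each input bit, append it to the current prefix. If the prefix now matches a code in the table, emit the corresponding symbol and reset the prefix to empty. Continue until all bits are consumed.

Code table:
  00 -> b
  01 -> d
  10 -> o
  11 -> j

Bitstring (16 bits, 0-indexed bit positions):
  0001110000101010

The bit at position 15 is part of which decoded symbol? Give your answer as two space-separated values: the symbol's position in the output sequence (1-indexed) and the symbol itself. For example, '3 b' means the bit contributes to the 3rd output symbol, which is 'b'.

Bit 0: prefix='0' (no match yet)
Bit 1: prefix='00' -> emit 'b', reset
Bit 2: prefix='0' (no match yet)
Bit 3: prefix='01' -> emit 'd', reset
Bit 4: prefix='1' (no match yet)
Bit 5: prefix='11' -> emit 'j', reset
Bit 6: prefix='0' (no match yet)
Bit 7: prefix='00' -> emit 'b', reset
Bit 8: prefix='0' (no match yet)
Bit 9: prefix='00' -> emit 'b', reset
Bit 10: prefix='1' (no match yet)
Bit 11: prefix='10' -> emit 'o', reset
Bit 12: prefix='1' (no match yet)
Bit 13: prefix='10' -> emit 'o', reset
Bit 14: prefix='1' (no match yet)
Bit 15: prefix='10' -> emit 'o', reset

Answer: 8 o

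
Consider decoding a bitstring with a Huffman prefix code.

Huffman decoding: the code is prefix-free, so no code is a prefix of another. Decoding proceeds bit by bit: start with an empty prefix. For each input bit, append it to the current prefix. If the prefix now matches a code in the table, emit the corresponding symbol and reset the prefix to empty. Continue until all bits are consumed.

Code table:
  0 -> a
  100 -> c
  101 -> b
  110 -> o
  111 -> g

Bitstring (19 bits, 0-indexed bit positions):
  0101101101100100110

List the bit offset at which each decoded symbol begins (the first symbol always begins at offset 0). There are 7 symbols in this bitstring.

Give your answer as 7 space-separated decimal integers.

Bit 0: prefix='0' -> emit 'a', reset
Bit 1: prefix='1' (no match yet)
Bit 2: prefix='10' (no match yet)
Bit 3: prefix='101' -> emit 'b', reset
Bit 4: prefix='1' (no match yet)
Bit 5: prefix='10' (no match yet)
Bit 6: prefix='101' -> emit 'b', reset
Bit 7: prefix='1' (no match yet)
Bit 8: prefix='10' (no match yet)
Bit 9: prefix='101' -> emit 'b', reset
Bit 10: prefix='1' (no match yet)
Bit 11: prefix='10' (no match yet)
Bit 12: prefix='100' -> emit 'c', reset
Bit 13: prefix='1' (no match yet)
Bit 14: prefix='10' (no match yet)
Bit 15: prefix='100' -> emit 'c', reset
Bit 16: prefix='1' (no match yet)
Bit 17: prefix='11' (no match yet)
Bit 18: prefix='110' -> emit 'o', reset

Answer: 0 1 4 7 10 13 16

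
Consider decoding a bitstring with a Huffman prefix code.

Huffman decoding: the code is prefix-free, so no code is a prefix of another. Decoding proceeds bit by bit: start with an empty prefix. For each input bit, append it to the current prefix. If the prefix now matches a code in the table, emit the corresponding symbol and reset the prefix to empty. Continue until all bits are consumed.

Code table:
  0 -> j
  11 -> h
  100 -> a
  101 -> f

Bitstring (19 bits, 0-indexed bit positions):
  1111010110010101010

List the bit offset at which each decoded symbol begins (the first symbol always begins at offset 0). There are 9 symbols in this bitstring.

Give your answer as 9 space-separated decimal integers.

Bit 0: prefix='1' (no match yet)
Bit 1: prefix='11' -> emit 'h', reset
Bit 2: prefix='1' (no match yet)
Bit 3: prefix='11' -> emit 'h', reset
Bit 4: prefix='0' -> emit 'j', reset
Bit 5: prefix='1' (no match yet)
Bit 6: prefix='10' (no match yet)
Bit 7: prefix='101' -> emit 'f', reset
Bit 8: prefix='1' (no match yet)
Bit 9: prefix='10' (no match yet)
Bit 10: prefix='100' -> emit 'a', reset
Bit 11: prefix='1' (no match yet)
Bit 12: prefix='10' (no match yet)
Bit 13: prefix='101' -> emit 'f', reset
Bit 14: prefix='0' -> emit 'j', reset
Bit 15: prefix='1' (no match yet)
Bit 16: prefix='10' (no match yet)
Bit 17: prefix='101' -> emit 'f', reset
Bit 18: prefix='0' -> emit 'j', reset

Answer: 0 2 4 5 8 11 14 15 18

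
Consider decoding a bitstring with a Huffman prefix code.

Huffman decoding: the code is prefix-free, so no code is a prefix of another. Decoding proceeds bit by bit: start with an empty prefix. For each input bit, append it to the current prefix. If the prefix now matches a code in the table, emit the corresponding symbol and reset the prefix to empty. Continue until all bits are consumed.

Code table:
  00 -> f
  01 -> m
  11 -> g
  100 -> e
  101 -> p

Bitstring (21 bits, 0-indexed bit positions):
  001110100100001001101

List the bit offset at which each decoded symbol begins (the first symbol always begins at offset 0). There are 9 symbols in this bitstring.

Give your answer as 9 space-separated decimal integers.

Bit 0: prefix='0' (no match yet)
Bit 1: prefix='00' -> emit 'f', reset
Bit 2: prefix='1' (no match yet)
Bit 3: prefix='11' -> emit 'g', reset
Bit 4: prefix='1' (no match yet)
Bit 5: prefix='10' (no match yet)
Bit 6: prefix='101' -> emit 'p', reset
Bit 7: prefix='0' (no match yet)
Bit 8: prefix='00' -> emit 'f', reset
Bit 9: prefix='1' (no match yet)
Bit 10: prefix='10' (no match yet)
Bit 11: prefix='100' -> emit 'e', reset
Bit 12: prefix='0' (no match yet)
Bit 13: prefix='00' -> emit 'f', reset
Bit 14: prefix='1' (no match yet)
Bit 15: prefix='10' (no match yet)
Bit 16: prefix='100' -> emit 'e', reset
Bit 17: prefix='1' (no match yet)
Bit 18: prefix='11' -> emit 'g', reset
Bit 19: prefix='0' (no match yet)
Bit 20: prefix='01' -> emit 'm', reset

Answer: 0 2 4 7 9 12 14 17 19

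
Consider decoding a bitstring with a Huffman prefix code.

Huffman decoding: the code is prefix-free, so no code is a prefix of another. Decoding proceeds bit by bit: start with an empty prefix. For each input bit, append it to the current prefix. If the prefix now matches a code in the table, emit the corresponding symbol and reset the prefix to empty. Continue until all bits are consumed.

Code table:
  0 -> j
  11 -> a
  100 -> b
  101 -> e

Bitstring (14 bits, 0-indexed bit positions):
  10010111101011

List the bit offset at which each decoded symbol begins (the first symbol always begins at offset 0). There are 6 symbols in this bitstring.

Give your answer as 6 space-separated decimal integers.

Answer: 0 3 6 8 11 12

Derivation:
Bit 0: prefix='1' (no match yet)
Bit 1: prefix='10' (no match yet)
Bit 2: prefix='100' -> emit 'b', reset
Bit 3: prefix='1' (no match yet)
Bit 4: prefix='10' (no match yet)
Bit 5: prefix='101' -> emit 'e', reset
Bit 6: prefix='1' (no match yet)
Bit 7: prefix='11' -> emit 'a', reset
Bit 8: prefix='1' (no match yet)
Bit 9: prefix='10' (no match yet)
Bit 10: prefix='101' -> emit 'e', reset
Bit 11: prefix='0' -> emit 'j', reset
Bit 12: prefix='1' (no match yet)
Bit 13: prefix='11' -> emit 'a', reset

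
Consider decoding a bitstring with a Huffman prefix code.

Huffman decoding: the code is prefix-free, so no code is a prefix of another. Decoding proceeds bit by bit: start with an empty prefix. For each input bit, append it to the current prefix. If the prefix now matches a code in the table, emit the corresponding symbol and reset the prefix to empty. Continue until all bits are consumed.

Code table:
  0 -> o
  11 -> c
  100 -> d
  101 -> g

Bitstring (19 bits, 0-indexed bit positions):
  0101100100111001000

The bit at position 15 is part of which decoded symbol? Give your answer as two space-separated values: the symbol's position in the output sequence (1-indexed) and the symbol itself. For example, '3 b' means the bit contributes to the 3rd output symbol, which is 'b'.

Answer: 7 d

Derivation:
Bit 0: prefix='0' -> emit 'o', reset
Bit 1: prefix='1' (no match yet)
Bit 2: prefix='10' (no match yet)
Bit 3: prefix='101' -> emit 'g', reset
Bit 4: prefix='1' (no match yet)
Bit 5: prefix='10' (no match yet)
Bit 6: prefix='100' -> emit 'd', reset
Bit 7: prefix='1' (no match yet)
Bit 8: prefix='10' (no match yet)
Bit 9: prefix='100' -> emit 'd', reset
Bit 10: prefix='1' (no match yet)
Bit 11: prefix='11' -> emit 'c', reset
Bit 12: prefix='1' (no match yet)
Bit 13: prefix='10' (no match yet)
Bit 14: prefix='100' -> emit 'd', reset
Bit 15: prefix='1' (no match yet)
Bit 16: prefix='10' (no match yet)
Bit 17: prefix='100' -> emit 'd', reset
Bit 18: prefix='0' -> emit 'o', reset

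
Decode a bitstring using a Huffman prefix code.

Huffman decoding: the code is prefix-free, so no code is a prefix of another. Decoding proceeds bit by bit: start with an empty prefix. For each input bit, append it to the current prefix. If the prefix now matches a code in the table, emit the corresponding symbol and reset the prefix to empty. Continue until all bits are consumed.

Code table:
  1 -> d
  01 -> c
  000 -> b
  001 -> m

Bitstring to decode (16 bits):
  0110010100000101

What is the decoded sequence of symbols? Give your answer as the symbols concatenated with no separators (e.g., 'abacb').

Bit 0: prefix='0' (no match yet)
Bit 1: prefix='01' -> emit 'c', reset
Bit 2: prefix='1' -> emit 'd', reset
Bit 3: prefix='0' (no match yet)
Bit 4: prefix='00' (no match yet)
Bit 5: prefix='001' -> emit 'm', reset
Bit 6: prefix='0' (no match yet)
Bit 7: prefix='01' -> emit 'c', reset
Bit 8: prefix='0' (no match yet)
Bit 9: prefix='00' (no match yet)
Bit 10: prefix='000' -> emit 'b', reset
Bit 11: prefix='0' (no match yet)
Bit 12: prefix='00' (no match yet)
Bit 13: prefix='001' -> emit 'm', reset
Bit 14: prefix='0' (no match yet)
Bit 15: prefix='01' -> emit 'c', reset

Answer: cdmcbmc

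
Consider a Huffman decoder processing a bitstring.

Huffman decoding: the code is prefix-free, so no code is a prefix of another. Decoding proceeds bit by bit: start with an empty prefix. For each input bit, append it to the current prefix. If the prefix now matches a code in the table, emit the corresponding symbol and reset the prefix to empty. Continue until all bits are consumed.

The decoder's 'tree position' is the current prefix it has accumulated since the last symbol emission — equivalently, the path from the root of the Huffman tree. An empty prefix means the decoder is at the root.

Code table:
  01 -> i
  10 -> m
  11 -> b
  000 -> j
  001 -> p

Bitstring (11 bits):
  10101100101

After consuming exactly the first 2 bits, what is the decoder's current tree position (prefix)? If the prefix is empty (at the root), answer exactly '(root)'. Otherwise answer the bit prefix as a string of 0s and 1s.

Bit 0: prefix='1' (no match yet)
Bit 1: prefix='10' -> emit 'm', reset

Answer: (root)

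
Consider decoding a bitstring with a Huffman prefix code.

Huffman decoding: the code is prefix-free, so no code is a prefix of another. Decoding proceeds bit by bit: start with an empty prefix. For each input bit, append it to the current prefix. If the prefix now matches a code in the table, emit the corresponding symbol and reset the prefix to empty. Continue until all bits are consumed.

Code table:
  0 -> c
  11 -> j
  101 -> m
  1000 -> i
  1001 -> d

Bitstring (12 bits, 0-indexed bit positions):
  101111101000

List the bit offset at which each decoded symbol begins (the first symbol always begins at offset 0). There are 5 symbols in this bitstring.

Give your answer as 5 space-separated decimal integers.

Bit 0: prefix='1' (no match yet)
Bit 1: prefix='10' (no match yet)
Bit 2: prefix='101' -> emit 'm', reset
Bit 3: prefix='1' (no match yet)
Bit 4: prefix='11' -> emit 'j', reset
Bit 5: prefix='1' (no match yet)
Bit 6: prefix='11' -> emit 'j', reset
Bit 7: prefix='0' -> emit 'c', reset
Bit 8: prefix='1' (no match yet)
Bit 9: prefix='10' (no match yet)
Bit 10: prefix='100' (no match yet)
Bit 11: prefix='1000' -> emit 'i', reset

Answer: 0 3 5 7 8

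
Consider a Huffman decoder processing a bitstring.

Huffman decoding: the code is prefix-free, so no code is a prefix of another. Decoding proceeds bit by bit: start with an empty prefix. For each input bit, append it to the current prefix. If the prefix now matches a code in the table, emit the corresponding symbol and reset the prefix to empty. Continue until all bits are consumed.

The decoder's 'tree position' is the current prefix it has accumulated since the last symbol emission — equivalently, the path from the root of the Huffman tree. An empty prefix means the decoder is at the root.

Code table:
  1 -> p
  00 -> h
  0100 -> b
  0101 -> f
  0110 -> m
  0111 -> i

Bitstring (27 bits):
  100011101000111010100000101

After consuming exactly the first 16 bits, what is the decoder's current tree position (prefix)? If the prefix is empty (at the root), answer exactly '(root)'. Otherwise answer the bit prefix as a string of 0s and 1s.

Bit 0: prefix='1' -> emit 'p', reset
Bit 1: prefix='0' (no match yet)
Bit 2: prefix='00' -> emit 'h', reset
Bit 3: prefix='0' (no match yet)
Bit 4: prefix='01' (no match yet)
Bit 5: prefix='011' (no match yet)
Bit 6: prefix='0111' -> emit 'i', reset
Bit 7: prefix='0' (no match yet)
Bit 8: prefix='01' (no match yet)
Bit 9: prefix='010' (no match yet)
Bit 10: prefix='0100' -> emit 'b', reset
Bit 11: prefix='0' (no match yet)
Bit 12: prefix='01' (no match yet)
Bit 13: prefix='011' (no match yet)
Bit 14: prefix='0111' -> emit 'i', reset
Bit 15: prefix='0' (no match yet)

Answer: 0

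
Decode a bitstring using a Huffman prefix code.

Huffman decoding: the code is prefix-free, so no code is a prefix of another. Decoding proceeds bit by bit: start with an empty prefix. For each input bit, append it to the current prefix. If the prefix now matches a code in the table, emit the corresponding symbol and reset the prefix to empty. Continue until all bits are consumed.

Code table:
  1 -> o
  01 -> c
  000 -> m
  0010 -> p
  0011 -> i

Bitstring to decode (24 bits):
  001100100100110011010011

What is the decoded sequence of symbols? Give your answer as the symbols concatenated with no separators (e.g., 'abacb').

Answer: ipciici

Derivation:
Bit 0: prefix='0' (no match yet)
Bit 1: prefix='00' (no match yet)
Bit 2: prefix='001' (no match yet)
Bit 3: prefix='0011' -> emit 'i', reset
Bit 4: prefix='0' (no match yet)
Bit 5: prefix='00' (no match yet)
Bit 6: prefix='001' (no match yet)
Bit 7: prefix='0010' -> emit 'p', reset
Bit 8: prefix='0' (no match yet)
Bit 9: prefix='01' -> emit 'c', reset
Bit 10: prefix='0' (no match yet)
Bit 11: prefix='00' (no match yet)
Bit 12: prefix='001' (no match yet)
Bit 13: prefix='0011' -> emit 'i', reset
Bit 14: prefix='0' (no match yet)
Bit 15: prefix='00' (no match yet)
Bit 16: prefix='001' (no match yet)
Bit 17: prefix='0011' -> emit 'i', reset
Bit 18: prefix='0' (no match yet)
Bit 19: prefix='01' -> emit 'c', reset
Bit 20: prefix='0' (no match yet)
Bit 21: prefix='00' (no match yet)
Bit 22: prefix='001' (no match yet)
Bit 23: prefix='0011' -> emit 'i', reset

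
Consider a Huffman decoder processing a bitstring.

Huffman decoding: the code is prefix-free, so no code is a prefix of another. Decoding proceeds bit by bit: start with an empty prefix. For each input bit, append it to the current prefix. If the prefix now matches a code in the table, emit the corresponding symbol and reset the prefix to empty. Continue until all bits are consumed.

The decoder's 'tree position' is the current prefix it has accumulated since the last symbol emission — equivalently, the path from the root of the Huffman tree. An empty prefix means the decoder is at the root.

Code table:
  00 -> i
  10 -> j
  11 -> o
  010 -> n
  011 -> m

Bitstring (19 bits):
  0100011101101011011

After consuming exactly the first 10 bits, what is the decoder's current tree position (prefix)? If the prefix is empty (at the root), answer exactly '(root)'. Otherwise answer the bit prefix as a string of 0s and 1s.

Answer: 1

Derivation:
Bit 0: prefix='0' (no match yet)
Bit 1: prefix='01' (no match yet)
Bit 2: prefix='010' -> emit 'n', reset
Bit 3: prefix='0' (no match yet)
Bit 4: prefix='00' -> emit 'i', reset
Bit 5: prefix='1' (no match yet)
Bit 6: prefix='11' -> emit 'o', reset
Bit 7: prefix='1' (no match yet)
Bit 8: prefix='10' -> emit 'j', reset
Bit 9: prefix='1' (no match yet)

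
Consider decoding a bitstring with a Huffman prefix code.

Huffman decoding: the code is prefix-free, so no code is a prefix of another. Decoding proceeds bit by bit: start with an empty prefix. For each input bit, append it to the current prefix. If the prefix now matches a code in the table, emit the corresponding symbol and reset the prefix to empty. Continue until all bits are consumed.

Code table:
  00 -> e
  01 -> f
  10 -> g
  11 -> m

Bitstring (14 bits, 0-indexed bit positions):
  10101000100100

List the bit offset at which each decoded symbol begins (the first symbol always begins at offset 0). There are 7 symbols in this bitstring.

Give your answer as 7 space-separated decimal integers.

Bit 0: prefix='1' (no match yet)
Bit 1: prefix='10' -> emit 'g', reset
Bit 2: prefix='1' (no match yet)
Bit 3: prefix='10' -> emit 'g', reset
Bit 4: prefix='1' (no match yet)
Bit 5: prefix='10' -> emit 'g', reset
Bit 6: prefix='0' (no match yet)
Bit 7: prefix='00' -> emit 'e', reset
Bit 8: prefix='1' (no match yet)
Bit 9: prefix='10' -> emit 'g', reset
Bit 10: prefix='0' (no match yet)
Bit 11: prefix='01' -> emit 'f', reset
Bit 12: prefix='0' (no match yet)
Bit 13: prefix='00' -> emit 'e', reset

Answer: 0 2 4 6 8 10 12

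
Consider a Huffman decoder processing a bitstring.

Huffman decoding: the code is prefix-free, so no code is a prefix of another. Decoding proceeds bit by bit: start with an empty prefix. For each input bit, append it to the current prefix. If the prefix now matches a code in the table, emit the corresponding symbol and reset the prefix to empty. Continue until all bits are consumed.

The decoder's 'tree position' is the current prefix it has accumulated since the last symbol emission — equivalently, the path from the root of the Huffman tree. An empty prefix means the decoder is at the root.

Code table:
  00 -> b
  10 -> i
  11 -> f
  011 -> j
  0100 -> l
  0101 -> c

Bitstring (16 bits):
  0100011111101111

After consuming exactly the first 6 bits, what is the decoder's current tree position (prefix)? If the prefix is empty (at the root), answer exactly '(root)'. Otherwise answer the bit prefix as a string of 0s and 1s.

Answer: 01

Derivation:
Bit 0: prefix='0' (no match yet)
Bit 1: prefix='01' (no match yet)
Bit 2: prefix='010' (no match yet)
Bit 3: prefix='0100' -> emit 'l', reset
Bit 4: prefix='0' (no match yet)
Bit 5: prefix='01' (no match yet)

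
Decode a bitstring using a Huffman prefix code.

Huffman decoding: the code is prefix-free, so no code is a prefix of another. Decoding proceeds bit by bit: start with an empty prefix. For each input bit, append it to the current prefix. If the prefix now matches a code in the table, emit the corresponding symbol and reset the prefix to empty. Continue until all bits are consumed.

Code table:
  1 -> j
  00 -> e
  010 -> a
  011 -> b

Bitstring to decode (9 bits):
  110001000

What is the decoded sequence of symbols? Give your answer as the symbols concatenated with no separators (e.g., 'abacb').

Bit 0: prefix='1' -> emit 'j', reset
Bit 1: prefix='1' -> emit 'j', reset
Bit 2: prefix='0' (no match yet)
Bit 3: prefix='00' -> emit 'e', reset
Bit 4: prefix='0' (no match yet)
Bit 5: prefix='01' (no match yet)
Bit 6: prefix='010' -> emit 'a', reset
Bit 7: prefix='0' (no match yet)
Bit 8: prefix='00' -> emit 'e', reset

Answer: jjeae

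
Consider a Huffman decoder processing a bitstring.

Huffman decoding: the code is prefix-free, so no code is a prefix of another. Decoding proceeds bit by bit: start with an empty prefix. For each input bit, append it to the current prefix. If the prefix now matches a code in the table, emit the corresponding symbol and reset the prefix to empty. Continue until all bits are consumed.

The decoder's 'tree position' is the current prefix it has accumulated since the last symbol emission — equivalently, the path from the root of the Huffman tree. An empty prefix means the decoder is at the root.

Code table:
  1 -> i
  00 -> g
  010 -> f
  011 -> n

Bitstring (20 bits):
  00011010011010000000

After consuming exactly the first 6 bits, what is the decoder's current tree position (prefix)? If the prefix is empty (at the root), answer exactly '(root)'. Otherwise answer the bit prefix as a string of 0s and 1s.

Bit 0: prefix='0' (no match yet)
Bit 1: prefix='00' -> emit 'g', reset
Bit 2: prefix='0' (no match yet)
Bit 3: prefix='01' (no match yet)
Bit 4: prefix='011' -> emit 'n', reset
Bit 5: prefix='0' (no match yet)

Answer: 0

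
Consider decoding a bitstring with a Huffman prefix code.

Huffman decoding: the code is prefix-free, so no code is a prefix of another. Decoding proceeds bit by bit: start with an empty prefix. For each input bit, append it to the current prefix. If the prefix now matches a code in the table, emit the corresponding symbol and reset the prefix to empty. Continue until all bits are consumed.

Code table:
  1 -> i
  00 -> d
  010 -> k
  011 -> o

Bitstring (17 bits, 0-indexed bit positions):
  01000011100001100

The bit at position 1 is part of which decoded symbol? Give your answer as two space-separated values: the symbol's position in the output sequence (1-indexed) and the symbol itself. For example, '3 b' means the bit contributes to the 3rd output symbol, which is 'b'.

Bit 0: prefix='0' (no match yet)
Bit 1: prefix='01' (no match yet)
Bit 2: prefix='010' -> emit 'k', reset
Bit 3: prefix='0' (no match yet)
Bit 4: prefix='00' -> emit 'd', reset
Bit 5: prefix='0' (no match yet)

Answer: 1 k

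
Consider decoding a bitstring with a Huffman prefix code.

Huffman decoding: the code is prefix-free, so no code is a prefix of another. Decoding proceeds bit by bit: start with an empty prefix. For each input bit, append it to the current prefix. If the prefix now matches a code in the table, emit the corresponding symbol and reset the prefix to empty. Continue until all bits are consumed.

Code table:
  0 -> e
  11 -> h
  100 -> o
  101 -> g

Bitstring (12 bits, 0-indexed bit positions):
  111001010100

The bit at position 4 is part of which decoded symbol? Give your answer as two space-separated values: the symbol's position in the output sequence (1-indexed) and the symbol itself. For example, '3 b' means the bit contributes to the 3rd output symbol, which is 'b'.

Bit 0: prefix='1' (no match yet)
Bit 1: prefix='11' -> emit 'h', reset
Bit 2: prefix='1' (no match yet)
Bit 3: prefix='10' (no match yet)
Bit 4: prefix='100' -> emit 'o', reset
Bit 5: prefix='1' (no match yet)
Bit 6: prefix='10' (no match yet)
Bit 7: prefix='101' -> emit 'g', reset
Bit 8: prefix='0' -> emit 'e', reset

Answer: 2 o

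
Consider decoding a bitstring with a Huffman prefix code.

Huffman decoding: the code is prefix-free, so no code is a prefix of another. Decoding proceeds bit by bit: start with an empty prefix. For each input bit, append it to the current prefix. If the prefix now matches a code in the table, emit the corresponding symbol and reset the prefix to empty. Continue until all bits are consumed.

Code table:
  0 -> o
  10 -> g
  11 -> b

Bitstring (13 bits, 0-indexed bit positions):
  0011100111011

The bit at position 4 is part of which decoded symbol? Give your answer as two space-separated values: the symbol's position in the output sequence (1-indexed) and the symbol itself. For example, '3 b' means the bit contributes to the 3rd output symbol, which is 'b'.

Bit 0: prefix='0' -> emit 'o', reset
Bit 1: prefix='0' -> emit 'o', reset
Bit 2: prefix='1' (no match yet)
Bit 3: prefix='11' -> emit 'b', reset
Bit 4: prefix='1' (no match yet)
Bit 5: prefix='10' -> emit 'g', reset
Bit 6: prefix='0' -> emit 'o', reset
Bit 7: prefix='1' (no match yet)
Bit 8: prefix='11' -> emit 'b', reset

Answer: 4 g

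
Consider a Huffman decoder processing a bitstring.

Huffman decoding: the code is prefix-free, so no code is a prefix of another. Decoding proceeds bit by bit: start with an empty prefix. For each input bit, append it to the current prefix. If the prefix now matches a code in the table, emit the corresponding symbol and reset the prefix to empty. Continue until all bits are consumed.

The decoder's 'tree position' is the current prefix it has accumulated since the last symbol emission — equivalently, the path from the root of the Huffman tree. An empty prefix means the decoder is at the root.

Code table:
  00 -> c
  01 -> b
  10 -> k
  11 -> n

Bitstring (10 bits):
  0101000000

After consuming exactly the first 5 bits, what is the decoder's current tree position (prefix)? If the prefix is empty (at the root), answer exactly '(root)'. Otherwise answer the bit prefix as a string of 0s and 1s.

Bit 0: prefix='0' (no match yet)
Bit 1: prefix='01' -> emit 'b', reset
Bit 2: prefix='0' (no match yet)
Bit 3: prefix='01' -> emit 'b', reset
Bit 4: prefix='0' (no match yet)

Answer: 0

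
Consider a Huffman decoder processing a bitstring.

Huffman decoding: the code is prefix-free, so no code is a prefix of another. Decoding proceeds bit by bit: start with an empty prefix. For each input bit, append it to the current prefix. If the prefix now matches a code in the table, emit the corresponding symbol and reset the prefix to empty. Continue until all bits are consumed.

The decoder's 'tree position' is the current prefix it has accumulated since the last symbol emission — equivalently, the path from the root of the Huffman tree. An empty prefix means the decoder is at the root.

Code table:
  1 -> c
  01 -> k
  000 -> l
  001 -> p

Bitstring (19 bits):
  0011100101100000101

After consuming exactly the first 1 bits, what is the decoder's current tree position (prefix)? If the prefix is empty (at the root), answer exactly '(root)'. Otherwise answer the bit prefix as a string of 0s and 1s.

Answer: 0

Derivation:
Bit 0: prefix='0' (no match yet)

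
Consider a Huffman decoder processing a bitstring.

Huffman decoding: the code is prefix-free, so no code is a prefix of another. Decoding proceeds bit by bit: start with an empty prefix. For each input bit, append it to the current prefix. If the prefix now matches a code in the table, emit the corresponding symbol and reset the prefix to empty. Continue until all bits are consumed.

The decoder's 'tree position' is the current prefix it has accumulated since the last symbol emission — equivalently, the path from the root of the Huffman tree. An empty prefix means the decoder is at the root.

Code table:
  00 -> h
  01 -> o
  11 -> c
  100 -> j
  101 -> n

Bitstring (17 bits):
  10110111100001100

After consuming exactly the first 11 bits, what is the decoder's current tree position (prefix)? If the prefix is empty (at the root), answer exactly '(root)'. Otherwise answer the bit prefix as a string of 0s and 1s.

Bit 0: prefix='1' (no match yet)
Bit 1: prefix='10' (no match yet)
Bit 2: prefix='101' -> emit 'n', reset
Bit 3: prefix='1' (no match yet)
Bit 4: prefix='10' (no match yet)
Bit 5: prefix='101' -> emit 'n', reset
Bit 6: prefix='1' (no match yet)
Bit 7: prefix='11' -> emit 'c', reset
Bit 8: prefix='1' (no match yet)
Bit 9: prefix='10' (no match yet)
Bit 10: prefix='100' -> emit 'j', reset

Answer: (root)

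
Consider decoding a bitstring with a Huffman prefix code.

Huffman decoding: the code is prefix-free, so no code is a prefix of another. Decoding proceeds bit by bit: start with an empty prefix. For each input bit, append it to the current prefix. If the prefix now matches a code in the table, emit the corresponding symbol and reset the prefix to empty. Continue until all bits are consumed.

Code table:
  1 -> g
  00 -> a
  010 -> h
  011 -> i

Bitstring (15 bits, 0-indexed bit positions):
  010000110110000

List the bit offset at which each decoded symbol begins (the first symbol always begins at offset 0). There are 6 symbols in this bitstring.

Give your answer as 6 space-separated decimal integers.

Bit 0: prefix='0' (no match yet)
Bit 1: prefix='01' (no match yet)
Bit 2: prefix='010' -> emit 'h', reset
Bit 3: prefix='0' (no match yet)
Bit 4: prefix='00' -> emit 'a', reset
Bit 5: prefix='0' (no match yet)
Bit 6: prefix='01' (no match yet)
Bit 7: prefix='011' -> emit 'i', reset
Bit 8: prefix='0' (no match yet)
Bit 9: prefix='01' (no match yet)
Bit 10: prefix='011' -> emit 'i', reset
Bit 11: prefix='0' (no match yet)
Bit 12: prefix='00' -> emit 'a', reset
Bit 13: prefix='0' (no match yet)
Bit 14: prefix='00' -> emit 'a', reset

Answer: 0 3 5 8 11 13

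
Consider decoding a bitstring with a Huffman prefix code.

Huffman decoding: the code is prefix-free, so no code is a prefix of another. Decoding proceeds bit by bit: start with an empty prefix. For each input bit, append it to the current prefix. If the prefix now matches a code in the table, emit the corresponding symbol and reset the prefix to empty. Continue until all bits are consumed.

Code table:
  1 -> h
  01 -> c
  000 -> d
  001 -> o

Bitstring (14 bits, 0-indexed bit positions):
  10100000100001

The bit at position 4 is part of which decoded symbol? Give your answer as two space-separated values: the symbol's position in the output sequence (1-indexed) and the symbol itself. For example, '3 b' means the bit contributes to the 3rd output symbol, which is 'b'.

Answer: 3 d

Derivation:
Bit 0: prefix='1' -> emit 'h', reset
Bit 1: prefix='0' (no match yet)
Bit 2: prefix='01' -> emit 'c', reset
Bit 3: prefix='0' (no match yet)
Bit 4: prefix='00' (no match yet)
Bit 5: prefix='000' -> emit 'd', reset
Bit 6: prefix='0' (no match yet)
Bit 7: prefix='00' (no match yet)
Bit 8: prefix='001' -> emit 'o', reset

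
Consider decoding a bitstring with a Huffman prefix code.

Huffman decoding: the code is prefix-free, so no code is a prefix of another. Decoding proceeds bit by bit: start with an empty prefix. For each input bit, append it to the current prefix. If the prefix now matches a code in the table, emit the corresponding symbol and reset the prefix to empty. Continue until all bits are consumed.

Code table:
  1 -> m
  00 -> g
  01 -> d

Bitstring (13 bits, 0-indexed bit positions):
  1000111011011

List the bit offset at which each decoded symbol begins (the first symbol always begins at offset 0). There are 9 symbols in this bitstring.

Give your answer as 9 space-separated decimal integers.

Answer: 0 1 3 5 6 7 9 10 12

Derivation:
Bit 0: prefix='1' -> emit 'm', reset
Bit 1: prefix='0' (no match yet)
Bit 2: prefix='00' -> emit 'g', reset
Bit 3: prefix='0' (no match yet)
Bit 4: prefix='01' -> emit 'd', reset
Bit 5: prefix='1' -> emit 'm', reset
Bit 6: prefix='1' -> emit 'm', reset
Bit 7: prefix='0' (no match yet)
Bit 8: prefix='01' -> emit 'd', reset
Bit 9: prefix='1' -> emit 'm', reset
Bit 10: prefix='0' (no match yet)
Bit 11: prefix='01' -> emit 'd', reset
Bit 12: prefix='1' -> emit 'm', reset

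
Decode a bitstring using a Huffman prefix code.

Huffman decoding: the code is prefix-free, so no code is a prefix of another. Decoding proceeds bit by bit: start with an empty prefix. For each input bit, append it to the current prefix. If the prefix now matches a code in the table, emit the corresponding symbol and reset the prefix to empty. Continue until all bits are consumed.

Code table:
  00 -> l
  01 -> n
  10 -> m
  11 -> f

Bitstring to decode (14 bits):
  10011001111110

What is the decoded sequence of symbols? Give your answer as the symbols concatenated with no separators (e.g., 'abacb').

Answer: mnmnffm

Derivation:
Bit 0: prefix='1' (no match yet)
Bit 1: prefix='10' -> emit 'm', reset
Bit 2: prefix='0' (no match yet)
Bit 3: prefix='01' -> emit 'n', reset
Bit 4: prefix='1' (no match yet)
Bit 5: prefix='10' -> emit 'm', reset
Bit 6: prefix='0' (no match yet)
Bit 7: prefix='01' -> emit 'n', reset
Bit 8: prefix='1' (no match yet)
Bit 9: prefix='11' -> emit 'f', reset
Bit 10: prefix='1' (no match yet)
Bit 11: prefix='11' -> emit 'f', reset
Bit 12: prefix='1' (no match yet)
Bit 13: prefix='10' -> emit 'm', reset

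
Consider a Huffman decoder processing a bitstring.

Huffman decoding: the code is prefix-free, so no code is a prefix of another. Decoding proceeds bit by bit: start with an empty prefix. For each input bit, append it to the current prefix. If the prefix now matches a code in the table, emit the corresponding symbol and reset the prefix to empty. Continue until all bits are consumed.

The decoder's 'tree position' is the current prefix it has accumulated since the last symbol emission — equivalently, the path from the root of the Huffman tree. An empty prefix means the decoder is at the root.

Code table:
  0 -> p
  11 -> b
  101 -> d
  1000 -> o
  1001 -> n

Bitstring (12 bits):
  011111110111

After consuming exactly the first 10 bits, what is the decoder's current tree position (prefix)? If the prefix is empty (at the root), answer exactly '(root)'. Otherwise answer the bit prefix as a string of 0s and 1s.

Bit 0: prefix='0' -> emit 'p', reset
Bit 1: prefix='1' (no match yet)
Bit 2: prefix='11' -> emit 'b', reset
Bit 3: prefix='1' (no match yet)
Bit 4: prefix='11' -> emit 'b', reset
Bit 5: prefix='1' (no match yet)
Bit 6: prefix='11' -> emit 'b', reset
Bit 7: prefix='1' (no match yet)
Bit 8: prefix='10' (no match yet)
Bit 9: prefix='101' -> emit 'd', reset

Answer: (root)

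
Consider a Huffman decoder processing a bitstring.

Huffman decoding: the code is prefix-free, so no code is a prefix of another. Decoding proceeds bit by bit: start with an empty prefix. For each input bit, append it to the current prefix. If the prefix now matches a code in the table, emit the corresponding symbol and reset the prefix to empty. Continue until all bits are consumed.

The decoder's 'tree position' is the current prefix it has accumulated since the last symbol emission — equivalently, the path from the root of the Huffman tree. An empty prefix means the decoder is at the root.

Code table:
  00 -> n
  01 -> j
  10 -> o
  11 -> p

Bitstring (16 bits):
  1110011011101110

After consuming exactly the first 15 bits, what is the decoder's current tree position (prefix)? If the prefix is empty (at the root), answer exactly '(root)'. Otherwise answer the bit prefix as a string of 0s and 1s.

Answer: 1

Derivation:
Bit 0: prefix='1' (no match yet)
Bit 1: prefix='11' -> emit 'p', reset
Bit 2: prefix='1' (no match yet)
Bit 3: prefix='10' -> emit 'o', reset
Bit 4: prefix='0' (no match yet)
Bit 5: prefix='01' -> emit 'j', reset
Bit 6: prefix='1' (no match yet)
Bit 7: prefix='10' -> emit 'o', reset
Bit 8: prefix='1' (no match yet)
Bit 9: prefix='11' -> emit 'p', reset
Bit 10: prefix='1' (no match yet)
Bit 11: prefix='10' -> emit 'o', reset
Bit 12: prefix='1' (no match yet)
Bit 13: prefix='11' -> emit 'p', reset
Bit 14: prefix='1' (no match yet)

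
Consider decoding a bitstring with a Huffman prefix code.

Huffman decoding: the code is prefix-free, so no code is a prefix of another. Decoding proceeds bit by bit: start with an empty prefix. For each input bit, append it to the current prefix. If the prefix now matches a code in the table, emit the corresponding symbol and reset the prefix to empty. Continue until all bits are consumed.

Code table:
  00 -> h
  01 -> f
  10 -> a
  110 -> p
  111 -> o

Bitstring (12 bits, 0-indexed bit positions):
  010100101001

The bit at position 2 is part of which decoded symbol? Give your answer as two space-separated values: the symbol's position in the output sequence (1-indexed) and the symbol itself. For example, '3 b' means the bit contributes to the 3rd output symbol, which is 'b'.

Answer: 2 f

Derivation:
Bit 0: prefix='0' (no match yet)
Bit 1: prefix='01' -> emit 'f', reset
Bit 2: prefix='0' (no match yet)
Bit 3: prefix='01' -> emit 'f', reset
Bit 4: prefix='0' (no match yet)
Bit 5: prefix='00' -> emit 'h', reset
Bit 6: prefix='1' (no match yet)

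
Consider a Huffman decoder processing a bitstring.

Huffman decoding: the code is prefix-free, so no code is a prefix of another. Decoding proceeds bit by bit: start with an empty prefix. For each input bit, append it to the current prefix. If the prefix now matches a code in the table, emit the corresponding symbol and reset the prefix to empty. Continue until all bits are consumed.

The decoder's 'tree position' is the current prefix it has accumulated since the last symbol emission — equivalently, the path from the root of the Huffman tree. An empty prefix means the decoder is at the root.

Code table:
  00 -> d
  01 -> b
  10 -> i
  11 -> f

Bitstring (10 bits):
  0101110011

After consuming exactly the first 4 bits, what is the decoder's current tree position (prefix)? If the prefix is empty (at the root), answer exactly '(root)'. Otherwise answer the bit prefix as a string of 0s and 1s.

Answer: (root)

Derivation:
Bit 0: prefix='0' (no match yet)
Bit 1: prefix='01' -> emit 'b', reset
Bit 2: prefix='0' (no match yet)
Bit 3: prefix='01' -> emit 'b', reset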